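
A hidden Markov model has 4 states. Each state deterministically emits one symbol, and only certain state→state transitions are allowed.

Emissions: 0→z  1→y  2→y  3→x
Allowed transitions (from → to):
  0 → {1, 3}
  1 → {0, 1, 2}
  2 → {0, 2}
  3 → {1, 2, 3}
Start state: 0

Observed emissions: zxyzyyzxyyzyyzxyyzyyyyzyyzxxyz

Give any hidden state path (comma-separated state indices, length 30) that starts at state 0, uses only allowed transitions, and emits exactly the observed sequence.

0,3,1,0,1,2,0,3,1,2,0,1,2,0,3,1,1,0,1,2,2,2,0,1,1,0,3,3,2,0

  t0 'z' -> {0}, take 0 (start)
  t1 'x' -> {3}, take 3 (0->3 ok)
  t2 'y' -> {1,2}, take 1 (3->1 ok)
  t3 'z' -> {0}, take 0 (1->0 ok)
  t4 'y' -> {1,2}, take 1 (0->1 ok)
  t5 'y' -> {1,2}, take 2 (1->2 ok)
  t6 'z' -> {0}, take 0 (2->0 ok)
  t7 'x' -> {3}, take 3 (0->3 ok)
  t8 'y' -> {1,2}, take 1 (3->1 ok)
  t9 'y' -> {1,2}, take 2 (1->2 ok)
  t10 'z' -> {0}, take 0 (2->0 ok)
  t11 'y' -> {1,2}, take 1 (0->1 ok)
  t12 'y' -> {1,2}, take 2 (1->2 ok)
  t13 'z' -> {0}, take 0 (2->0 ok)
  t14 'x' -> {3}, take 3 (0->3 ok)
  t15 'y' -> {1,2}, take 1 (3->1 ok)
  t16 'y' -> {1,2}, take 1 (1->1 ok)
  t17 'z' -> {0}, take 0 (1->0 ok)
  t18 'y' -> {1,2}, take 1 (0->1 ok)
  t19 'y' -> {1,2}, take 2 (1->2 ok)
  t20 'y' -> {1,2}, take 2 (2->2 ok)
  t21 'y' -> {1,2}, take 2 (2->2 ok)
  t22 'z' -> {0}, take 0 (2->0 ok)
  t23 'y' -> {1,2}, take 1 (0->1 ok)
  t24 'y' -> {1,2}, take 1 (1->1 ok)
  t25 'z' -> {0}, take 0 (1->0 ok)
  t26 'x' -> {3}, take 3 (0->3 ok)
  t27 'x' -> {3}, take 3 (3->3 ok)
  t28 'y' -> {1,2}, take 2 (3->2 ok)
  t29 'z' -> {0}, take 0 (2->0 ok)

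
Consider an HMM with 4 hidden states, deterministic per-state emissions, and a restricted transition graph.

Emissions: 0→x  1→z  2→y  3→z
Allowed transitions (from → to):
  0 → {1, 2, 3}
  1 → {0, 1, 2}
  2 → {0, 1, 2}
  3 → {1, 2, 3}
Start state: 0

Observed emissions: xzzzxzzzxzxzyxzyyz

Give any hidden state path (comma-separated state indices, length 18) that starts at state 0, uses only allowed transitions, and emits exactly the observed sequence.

0,1,1,1,0,3,3,1,0,1,0,3,2,0,3,2,2,1

  [0] x  {0}  => 0  start
  [1] z  {1,3}  => 1  0->1 ok
  [2] z  {1,3}  => 1  1->1 ok
  [3] z  {1,3}  => 1  1->1 ok
  [4] x  {0}  => 0  1->0 ok
  [5] z  {1,3}  => 3  0->3 ok
  [6] z  {1,3}  => 3  3->3 ok
  [7] z  {1,3}  => 1  3->1 ok
  [8] x  {0}  => 0  1->0 ok
  [9] z  {1,3}  => 1  0->1 ok
  [10] x  {0}  => 0  1->0 ok
  [11] z  {1,3}  => 3  0->3 ok
  [12] y  {2}  => 2  3->2 ok
  [13] x  {0}  => 0  2->0 ok
  [14] z  {1,3}  => 3  0->3 ok
  [15] y  {2}  => 2  3->2 ok
  [16] y  {2}  => 2  2->2 ok
  [17] z  {1,3}  => 1  2->1 ok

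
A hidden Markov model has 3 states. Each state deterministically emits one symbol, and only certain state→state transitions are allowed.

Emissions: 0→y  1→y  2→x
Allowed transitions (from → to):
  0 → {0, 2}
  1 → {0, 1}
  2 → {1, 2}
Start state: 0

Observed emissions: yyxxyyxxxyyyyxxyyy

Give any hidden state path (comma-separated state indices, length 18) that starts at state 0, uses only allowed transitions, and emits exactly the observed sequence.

  pos 0: y in {0,1}, choose 0; start
  pos 1: y in {0,1}, choose 0; 0->0 ok
  pos 2: x in {2}, choose 2; 0->2 ok
  pos 3: x in {2}, choose 2; 2->2 ok
  pos 4: y in {0,1}, choose 1; 2->1 ok
  pos 5: y in {0,1}, choose 0; 1->0 ok
  pos 6: x in {2}, choose 2; 0->2 ok
  pos 7: x in {2}, choose 2; 2->2 ok
  pos 8: x in {2}, choose 2; 2->2 ok
  pos 9: y in {0,1}, choose 1; 2->1 ok
  pos 10: y in {0,1}, choose 1; 1->1 ok
  pos 11: y in {0,1}, choose 1; 1->1 ok
  pos 12: y in {0,1}, choose 0; 1->0 ok
  pos 13: x in {2}, choose 2; 0->2 ok
  pos 14: x in {2}, choose 2; 2->2 ok
  pos 15: y in {0,1}, choose 1; 2->1 ok
  pos 16: y in {0,1}, choose 1; 1->1 ok
  pos 17: y in {0,1}, choose 1; 1->1 ok

0,0,2,2,1,0,2,2,2,1,1,1,0,2,2,1,1,1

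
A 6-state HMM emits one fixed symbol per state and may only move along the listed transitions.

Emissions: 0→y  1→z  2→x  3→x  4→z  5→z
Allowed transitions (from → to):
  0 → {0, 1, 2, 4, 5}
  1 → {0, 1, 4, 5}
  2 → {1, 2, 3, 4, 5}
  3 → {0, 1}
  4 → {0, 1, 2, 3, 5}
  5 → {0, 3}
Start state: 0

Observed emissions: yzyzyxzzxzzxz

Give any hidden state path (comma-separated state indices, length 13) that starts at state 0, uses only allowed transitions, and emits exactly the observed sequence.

0,1,0,5,0,2,1,4,3,1,5,3,1

  pos 0: y in {0}, choose 0; start
  pos 1: z in {1,4,5}, choose 1; 0->1 ok
  pos 2: y in {0}, choose 0; 1->0 ok
  pos 3: z in {1,4,5}, choose 5; 0->5 ok
  pos 4: y in {0}, choose 0; 5->0 ok
  pos 5: x in {2,3}, choose 2; 0->2 ok
  pos 6: z in {1,4,5}, choose 1; 2->1 ok
  pos 7: z in {1,4,5}, choose 4; 1->4 ok
  pos 8: x in {2,3}, choose 3; 4->3 ok
  pos 9: z in {1,4,5}, choose 1; 3->1 ok
  pos 10: z in {1,4,5}, choose 5; 1->5 ok
  pos 11: x in {2,3}, choose 3; 5->3 ok
  pos 12: z in {1,4,5}, choose 1; 3->1 ok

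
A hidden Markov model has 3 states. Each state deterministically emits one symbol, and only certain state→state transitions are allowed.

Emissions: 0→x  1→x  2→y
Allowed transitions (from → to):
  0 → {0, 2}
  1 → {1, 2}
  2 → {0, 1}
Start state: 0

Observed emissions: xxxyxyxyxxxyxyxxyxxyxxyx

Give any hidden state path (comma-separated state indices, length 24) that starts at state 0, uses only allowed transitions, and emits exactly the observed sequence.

  0: obs=x cand={0,1} pick 0 [start]
  1: obs=x cand={0,1} pick 0 [0->0 ok]
  2: obs=x cand={0,1} pick 0 [0->0 ok]
  3: obs=y cand={2} pick 2 [0->2 ok]
  4: obs=x cand={0,1} pick 0 [2->0 ok]
  5: obs=y cand={2} pick 2 [0->2 ok]
  6: obs=x cand={0,1} pick 1 [2->1 ok]
  7: obs=y cand={2} pick 2 [1->2 ok]
  8: obs=x cand={0,1} pick 0 [2->0 ok]
  9: obs=x cand={0,1} pick 0 [0->0 ok]
  10: obs=x cand={0,1} pick 0 [0->0 ok]
  11: obs=y cand={2} pick 2 [0->2 ok]
  12: obs=x cand={0,1} pick 0 [2->0 ok]
  13: obs=y cand={2} pick 2 [0->2 ok]
  14: obs=x cand={0,1} pick 0 [2->0 ok]
  15: obs=x cand={0,1} pick 0 [0->0 ok]
  16: obs=y cand={2} pick 2 [0->2 ok]
  17: obs=x cand={0,1} pick 1 [2->1 ok]
  18: obs=x cand={0,1} pick 1 [1->1 ok]
  19: obs=y cand={2} pick 2 [1->2 ok]
  20: obs=x cand={0,1} pick 1 [2->1 ok]
  21: obs=x cand={0,1} pick 1 [1->1 ok]
  22: obs=y cand={2} pick 2 [1->2 ok]
  23: obs=x cand={0,1} pick 1 [2->1 ok]

0,0,0,2,0,2,1,2,0,0,0,2,0,2,0,0,2,1,1,2,1,1,2,1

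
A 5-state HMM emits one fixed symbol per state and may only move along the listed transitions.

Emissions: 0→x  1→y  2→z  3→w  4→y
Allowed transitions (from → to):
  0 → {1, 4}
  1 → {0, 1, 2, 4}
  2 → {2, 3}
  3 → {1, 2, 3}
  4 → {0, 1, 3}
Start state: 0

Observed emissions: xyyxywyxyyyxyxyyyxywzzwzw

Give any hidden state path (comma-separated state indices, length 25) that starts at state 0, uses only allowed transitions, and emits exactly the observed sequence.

  t0 'x' -> {0}, take 0 (start)
  t1 'y' -> {1,4}, take 1 (0->1 ok)
  t2 'y' -> {1,4}, take 4 (1->4 ok)
  t3 'x' -> {0}, take 0 (4->0 ok)
  t4 'y' -> {1,4}, take 4 (0->4 ok)
  t5 'w' -> {3}, take 3 (4->3 ok)
  t6 'y' -> {1,4}, take 1 (3->1 ok)
  t7 'x' -> {0}, take 0 (1->0 ok)
  t8 'y' -> {1,4}, take 1 (0->1 ok)
  t9 'y' -> {1,4}, take 1 (1->1 ok)
  t10 'y' -> {1,4}, take 1 (1->1 ok)
  t11 'x' -> {0}, take 0 (1->0 ok)
  t12 'y' -> {1,4}, take 1 (0->1 ok)
  t13 'x' -> {0}, take 0 (1->0 ok)
  t14 'y' -> {1,4}, take 1 (0->1 ok)
  t15 'y' -> {1,4}, take 1 (1->1 ok)
  t16 'y' -> {1,4}, take 4 (1->4 ok)
  t17 'x' -> {0}, take 0 (4->0 ok)
  t18 'y' -> {1,4}, take 4 (0->4 ok)
  t19 'w' -> {3}, take 3 (4->3 ok)
  t20 'z' -> {2}, take 2 (3->2 ok)
  t21 'z' -> {2}, take 2 (2->2 ok)
  t22 'w' -> {3}, take 3 (2->3 ok)
  t23 'z' -> {2}, take 2 (3->2 ok)
  t24 'w' -> {3}, take 3 (2->3 ok)

0,1,4,0,4,3,1,0,1,1,1,0,1,0,1,1,4,0,4,3,2,2,3,2,3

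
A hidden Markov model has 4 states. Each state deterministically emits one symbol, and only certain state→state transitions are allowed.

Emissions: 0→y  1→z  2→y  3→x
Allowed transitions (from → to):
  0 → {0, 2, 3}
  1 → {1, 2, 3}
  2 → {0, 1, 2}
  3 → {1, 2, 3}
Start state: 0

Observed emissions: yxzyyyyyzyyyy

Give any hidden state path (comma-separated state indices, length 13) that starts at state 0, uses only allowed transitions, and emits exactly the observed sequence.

0,3,1,2,2,0,0,2,1,2,0,2,0

  t0 'y' -> {0,2}, take 0 (start)
  t1 'x' -> {3}, take 3 (0->3 ok)
  t2 'z' -> {1}, take 1 (3->1 ok)
  t3 'y' -> {0,2}, take 2 (1->2 ok)
  t4 'y' -> {0,2}, take 2 (2->2 ok)
  t5 'y' -> {0,2}, take 0 (2->0 ok)
  t6 'y' -> {0,2}, take 0 (0->0 ok)
  t7 'y' -> {0,2}, take 2 (0->2 ok)
  t8 'z' -> {1}, take 1 (2->1 ok)
  t9 'y' -> {0,2}, take 2 (1->2 ok)
  t10 'y' -> {0,2}, take 0 (2->0 ok)
  t11 'y' -> {0,2}, take 2 (0->2 ok)
  t12 'y' -> {0,2}, take 0 (2->0 ok)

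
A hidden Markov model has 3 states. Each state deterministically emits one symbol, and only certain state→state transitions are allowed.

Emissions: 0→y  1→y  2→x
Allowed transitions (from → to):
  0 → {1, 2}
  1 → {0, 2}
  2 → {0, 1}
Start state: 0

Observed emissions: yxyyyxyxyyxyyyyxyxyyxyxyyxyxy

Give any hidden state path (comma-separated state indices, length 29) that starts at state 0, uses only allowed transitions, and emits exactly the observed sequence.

  [0] y  {0,1}  => 0  start
  [1] x  {2}  => 2  0->2 ok
  [2] y  {0,1}  => 0  2->0 ok
  [3] y  {0,1}  => 1  0->1 ok
  [4] y  {0,1}  => 0  1->0 ok
  [5] x  {2}  => 2  0->2 ok
  [6] y  {0,1}  => 1  2->1 ok
  [7] x  {2}  => 2  1->2 ok
  [8] y  {0,1}  => 0  2->0 ok
  [9] y  {0,1}  => 1  0->1 ok
  [10] x  {2}  => 2  1->2 ok
  [11] y  {0,1}  => 0  2->0 ok
  [12] y  {0,1}  => 1  0->1 ok
  [13] y  {0,1}  => 0  1->0 ok
  [14] y  {0,1}  => 1  0->1 ok
  [15] x  {2}  => 2  1->2 ok
  [16] y  {0,1}  => 1  2->1 ok
  [17] x  {2}  => 2  1->2 ok
  [18] y  {0,1}  => 1  2->1 ok
  [19] y  {0,1}  => 0  1->0 ok
  [20] x  {2}  => 2  0->2 ok
  [21] y  {0,1}  => 0  2->0 ok
  [22] x  {2}  => 2  0->2 ok
  [23] y  {0,1}  => 0  2->0 ok
  [24] y  {0,1}  => 1  0->1 ok
  [25] x  {2}  => 2  1->2 ok
  [26] y  {0,1}  => 1  2->1 ok
  [27] x  {2}  => 2  1->2 ok
  [28] y  {0,1}  => 1  2->1 ok

0,2,0,1,0,2,1,2,0,1,2,0,1,0,1,2,1,2,1,0,2,0,2,0,1,2,1,2,1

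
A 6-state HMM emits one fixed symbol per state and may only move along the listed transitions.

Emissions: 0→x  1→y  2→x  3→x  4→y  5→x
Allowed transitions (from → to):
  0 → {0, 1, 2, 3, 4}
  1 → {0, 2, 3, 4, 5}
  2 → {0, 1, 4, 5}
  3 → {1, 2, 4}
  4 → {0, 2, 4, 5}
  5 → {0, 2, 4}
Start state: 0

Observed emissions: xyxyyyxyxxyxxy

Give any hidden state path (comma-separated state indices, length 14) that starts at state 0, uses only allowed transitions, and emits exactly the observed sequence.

  0: obs=x cand={0,2,3,5} pick 0 [start]
  1: obs=y cand={1,4} pick 1 [0->1 ok]
  2: obs=x cand={0,2,3,5} pick 2 [1->2 ok]
  3: obs=y cand={1,4} pick 4 [2->4 ok]
  4: obs=y cand={1,4} pick 4 [4->4 ok]
  5: obs=y cand={1,4} pick 4 [4->4 ok]
  6: obs=x cand={0,2,3,5} pick 0 [4->0 ok]
  7: obs=y cand={1,4} pick 4 [0->4 ok]
  8: obs=x cand={0,2,3,5} pick 2 [4->2 ok]
  9: obs=x cand={0,2,3,5} pick 0 [2->0 ok]
  10: obs=y cand={1,4} pick 4 [0->4 ok]
  11: obs=x cand={0,2,3,5} pick 2 [4->2 ok]
  12: obs=x cand={0,2,3,5} pick 5 [2->5 ok]
  13: obs=y cand={1,4} pick 4 [5->4 ok]

0,1,2,4,4,4,0,4,2,0,4,2,5,4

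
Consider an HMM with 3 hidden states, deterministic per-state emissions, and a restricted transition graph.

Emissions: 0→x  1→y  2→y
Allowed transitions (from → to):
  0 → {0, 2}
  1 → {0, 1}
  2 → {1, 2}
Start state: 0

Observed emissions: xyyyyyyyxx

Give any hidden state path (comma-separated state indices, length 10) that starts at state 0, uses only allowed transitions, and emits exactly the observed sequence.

0,2,2,2,1,1,1,1,0,0

  t0 'x' -> {0}, take 0 (start)
  t1 'y' -> {1,2}, take 2 (0->2 ok)
  t2 'y' -> {1,2}, take 2 (2->2 ok)
  t3 'y' -> {1,2}, take 2 (2->2 ok)
  t4 'y' -> {1,2}, take 1 (2->1 ok)
  t5 'y' -> {1,2}, take 1 (1->1 ok)
  t6 'y' -> {1,2}, take 1 (1->1 ok)
  t7 'y' -> {1,2}, take 1 (1->1 ok)
  t8 'x' -> {0}, take 0 (1->0 ok)
  t9 'x' -> {0}, take 0 (0->0 ok)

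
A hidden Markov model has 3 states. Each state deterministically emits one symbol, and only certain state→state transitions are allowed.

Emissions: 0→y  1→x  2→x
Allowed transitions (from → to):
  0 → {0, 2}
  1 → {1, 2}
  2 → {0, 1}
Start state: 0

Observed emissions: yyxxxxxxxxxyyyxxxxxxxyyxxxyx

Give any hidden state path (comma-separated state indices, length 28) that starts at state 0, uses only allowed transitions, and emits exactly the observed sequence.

  pos 0: y in {0}, choose 0; start
  pos 1: y in {0}, choose 0; 0->0 ok
  pos 2: x in {1,2}, choose 2; 0->2 ok
  pos 3: x in {1,2}, choose 1; 2->1 ok
  pos 4: x in {1,2}, choose 1; 1->1 ok
  pos 5: x in {1,2}, choose 2; 1->2 ok
  pos 6: x in {1,2}, choose 1; 2->1 ok
  pos 7: x in {1,2}, choose 1; 1->1 ok
  pos 8: x in {1,2}, choose 1; 1->1 ok
  pos 9: x in {1,2}, choose 1; 1->1 ok
  pos 10: x in {1,2}, choose 2; 1->2 ok
  pos 11: y in {0}, choose 0; 2->0 ok
  pos 12: y in {0}, choose 0; 0->0 ok
  pos 13: y in {0}, choose 0; 0->0 ok
  pos 14: x in {1,2}, choose 2; 0->2 ok
  pos 15: x in {1,2}, choose 1; 2->1 ok
  pos 16: x in {1,2}, choose 2; 1->2 ok
  pos 17: x in {1,2}, choose 1; 2->1 ok
  pos 18: x in {1,2}, choose 1; 1->1 ok
  pos 19: x in {1,2}, choose 1; 1->1 ok
  pos 20: x in {1,2}, choose 2; 1->2 ok
  pos 21: y in {0}, choose 0; 2->0 ok
  pos 22: y in {0}, choose 0; 0->0 ok
  pos 23: x in {1,2}, choose 2; 0->2 ok
  pos 24: x in {1,2}, choose 1; 2->1 ok
  pos 25: x in {1,2}, choose 2; 1->2 ok
  pos 26: y in {0}, choose 0; 2->0 ok
  pos 27: x in {1,2}, choose 2; 0->2 ok

0,0,2,1,1,2,1,1,1,1,2,0,0,0,2,1,2,1,1,1,2,0,0,2,1,2,0,2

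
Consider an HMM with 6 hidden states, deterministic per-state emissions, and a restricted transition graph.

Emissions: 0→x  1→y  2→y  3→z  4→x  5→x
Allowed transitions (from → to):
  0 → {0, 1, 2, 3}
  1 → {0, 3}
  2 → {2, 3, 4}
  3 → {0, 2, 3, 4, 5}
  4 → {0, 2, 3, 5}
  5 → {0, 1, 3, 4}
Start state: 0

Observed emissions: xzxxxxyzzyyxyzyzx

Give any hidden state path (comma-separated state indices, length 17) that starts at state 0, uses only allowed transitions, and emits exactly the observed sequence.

  t0 'x' -> {0,4,5}, take 0 (start)
  t1 'z' -> {3}, take 3 (0->3 ok)
  t2 'x' -> {0,4,5}, take 5 (3->5 ok)
  t3 'x' -> {0,4,5}, take 4 (5->4 ok)
  t4 'x' -> {0,4,5}, take 5 (4->5 ok)
  t5 'x' -> {0,4,5}, take 0 (5->0 ok)
  t6 'y' -> {1,2}, take 2 (0->2 ok)
  t7 'z' -> {3}, take 3 (2->3 ok)
  t8 'z' -> {3}, take 3 (3->3 ok)
  t9 'y' -> {1,2}, take 2 (3->2 ok)
  t10 'y' -> {1,2}, take 2 (2->2 ok)
  t11 'x' -> {0,4,5}, take 4 (2->4 ok)
  t12 'y' -> {1,2}, take 2 (4->2 ok)
  t13 'z' -> {3}, take 3 (2->3 ok)
  t14 'y' -> {1,2}, take 2 (3->2 ok)
  t15 'z' -> {3}, take 3 (2->3 ok)
  t16 'x' -> {0,4,5}, take 5 (3->5 ok)

0,3,5,4,5,0,2,3,3,2,2,4,2,3,2,3,5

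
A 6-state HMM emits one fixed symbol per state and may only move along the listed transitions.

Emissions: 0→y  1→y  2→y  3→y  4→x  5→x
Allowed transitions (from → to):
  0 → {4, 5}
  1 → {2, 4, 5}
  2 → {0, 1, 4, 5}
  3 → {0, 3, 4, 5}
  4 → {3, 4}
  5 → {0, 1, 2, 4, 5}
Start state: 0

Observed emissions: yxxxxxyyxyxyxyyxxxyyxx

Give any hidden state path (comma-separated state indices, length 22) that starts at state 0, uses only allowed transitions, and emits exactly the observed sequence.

0,5,4,4,4,4,3,0,5,1,5,2,5,2,1,4,4,4,3,0,5,5

  [0] y  {0,1,2,3}  => 0  start
  [1] x  {4,5}  => 5  0->5 ok
  [2] x  {4,5}  => 4  5->4 ok
  [3] x  {4,5}  => 4  4->4 ok
  [4] x  {4,5}  => 4  4->4 ok
  [5] x  {4,5}  => 4  4->4 ok
  [6] y  {0,1,2,3}  => 3  4->3 ok
  [7] y  {0,1,2,3}  => 0  3->0 ok
  [8] x  {4,5}  => 5  0->5 ok
  [9] y  {0,1,2,3}  => 1  5->1 ok
  [10] x  {4,5}  => 5  1->5 ok
  [11] y  {0,1,2,3}  => 2  5->2 ok
  [12] x  {4,5}  => 5  2->5 ok
  [13] y  {0,1,2,3}  => 2  5->2 ok
  [14] y  {0,1,2,3}  => 1  2->1 ok
  [15] x  {4,5}  => 4  1->4 ok
  [16] x  {4,5}  => 4  4->4 ok
  [17] x  {4,5}  => 4  4->4 ok
  [18] y  {0,1,2,3}  => 3  4->3 ok
  [19] y  {0,1,2,3}  => 0  3->0 ok
  [20] x  {4,5}  => 5  0->5 ok
  [21] x  {4,5}  => 5  5->5 ok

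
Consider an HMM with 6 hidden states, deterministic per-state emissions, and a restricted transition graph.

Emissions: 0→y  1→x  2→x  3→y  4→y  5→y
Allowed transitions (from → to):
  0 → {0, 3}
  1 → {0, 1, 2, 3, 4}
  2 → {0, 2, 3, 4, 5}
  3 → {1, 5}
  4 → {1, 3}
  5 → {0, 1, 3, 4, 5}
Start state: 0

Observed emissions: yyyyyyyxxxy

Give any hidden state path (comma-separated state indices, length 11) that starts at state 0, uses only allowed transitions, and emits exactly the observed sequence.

  t0 'y' -> {0,3,4,5}, take 0 (start)
  t1 'y' -> {0,3,4,5}, take 0 (0->0 ok)
  t2 'y' -> {0,3,4,5}, take 0 (0->0 ok)
  t3 'y' -> {0,3,4,5}, take 3 (0->3 ok)
  t4 'y' -> {0,3,4,5}, take 5 (3->5 ok)
  t5 'y' -> {0,3,4,5}, take 5 (5->5 ok)
  t6 'y' -> {0,3,4,5}, take 4 (5->4 ok)
  t7 'x' -> {1,2}, take 1 (4->1 ok)
  t8 'x' -> {1,2}, take 1 (1->1 ok)
  t9 'x' -> {1,2}, take 1 (1->1 ok)
  t10 'y' -> {0,3,4,5}, take 0 (1->0 ok)

0,0,0,3,5,5,4,1,1,1,0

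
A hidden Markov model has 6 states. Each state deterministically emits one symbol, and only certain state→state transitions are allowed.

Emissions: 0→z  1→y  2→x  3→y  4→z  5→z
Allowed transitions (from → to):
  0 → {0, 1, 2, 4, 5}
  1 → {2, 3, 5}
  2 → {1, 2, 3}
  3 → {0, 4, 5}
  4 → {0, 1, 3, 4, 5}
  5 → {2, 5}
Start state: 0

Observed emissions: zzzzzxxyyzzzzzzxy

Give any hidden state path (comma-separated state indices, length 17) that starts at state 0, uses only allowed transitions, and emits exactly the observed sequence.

0,0,0,4,0,2,2,1,3,4,4,0,0,5,5,2,3

  pos 0: z in {0,4,5}, choose 0; start
  pos 1: z in {0,4,5}, choose 0; 0->0 ok
  pos 2: z in {0,4,5}, choose 0; 0->0 ok
  pos 3: z in {0,4,5}, choose 4; 0->4 ok
  pos 4: z in {0,4,5}, choose 0; 4->0 ok
  pos 5: x in {2}, choose 2; 0->2 ok
  pos 6: x in {2}, choose 2; 2->2 ok
  pos 7: y in {1,3}, choose 1; 2->1 ok
  pos 8: y in {1,3}, choose 3; 1->3 ok
  pos 9: z in {0,4,5}, choose 4; 3->4 ok
  pos 10: z in {0,4,5}, choose 4; 4->4 ok
  pos 11: z in {0,4,5}, choose 0; 4->0 ok
  pos 12: z in {0,4,5}, choose 0; 0->0 ok
  pos 13: z in {0,4,5}, choose 5; 0->5 ok
  pos 14: z in {0,4,5}, choose 5; 5->5 ok
  pos 15: x in {2}, choose 2; 5->2 ok
  pos 16: y in {1,3}, choose 3; 2->3 ok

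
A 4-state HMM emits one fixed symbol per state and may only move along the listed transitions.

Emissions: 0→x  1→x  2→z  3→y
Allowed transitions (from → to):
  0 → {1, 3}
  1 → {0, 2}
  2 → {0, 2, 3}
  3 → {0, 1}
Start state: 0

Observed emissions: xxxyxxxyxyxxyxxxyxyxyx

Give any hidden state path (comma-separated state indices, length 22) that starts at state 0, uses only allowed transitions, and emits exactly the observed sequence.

  0: obs=x cand={0,1} pick 0 [start]
  1: obs=x cand={0,1} pick 1 [0->1 ok]
  2: obs=x cand={0,1} pick 0 [1->0 ok]
  3: obs=y cand={3} pick 3 [0->3 ok]
  4: obs=x cand={0,1} pick 0 [3->0 ok]
  5: obs=x cand={0,1} pick 1 [0->1 ok]
  6: obs=x cand={0,1} pick 0 [1->0 ok]
  7: obs=y cand={3} pick 3 [0->3 ok]
  8: obs=x cand={0,1} pick 0 [3->0 ok]
  9: obs=y cand={3} pick 3 [0->3 ok]
  10: obs=x cand={0,1} pick 1 [3->1 ok]
  11: obs=x cand={0,1} pick 0 [1->0 ok]
  12: obs=y cand={3} pick 3 [0->3 ok]
  13: obs=x cand={0,1} pick 0 [3->0 ok]
  14: obs=x cand={0,1} pick 1 [0->1 ok]
  15: obs=x cand={0,1} pick 0 [1->0 ok]
  16: obs=y cand={3} pick 3 [0->3 ok]
  17: obs=x cand={0,1} pick 0 [3->0 ok]
  18: obs=y cand={3} pick 3 [0->3 ok]
  19: obs=x cand={0,1} pick 0 [3->0 ok]
  20: obs=y cand={3} pick 3 [0->3 ok]
  21: obs=x cand={0,1} pick 1 [3->1 ok]

0,1,0,3,0,1,0,3,0,3,1,0,3,0,1,0,3,0,3,0,3,1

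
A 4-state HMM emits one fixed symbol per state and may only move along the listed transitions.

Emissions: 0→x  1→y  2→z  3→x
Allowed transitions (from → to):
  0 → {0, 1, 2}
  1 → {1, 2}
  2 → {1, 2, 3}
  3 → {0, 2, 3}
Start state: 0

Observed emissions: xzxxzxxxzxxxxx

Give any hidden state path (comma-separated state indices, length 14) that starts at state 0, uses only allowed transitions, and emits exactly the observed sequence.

  [0] x  {0,3}  => 0  start
  [1] z  {2}  => 2  0->2 ok
  [2] x  {0,3}  => 3  2->3 ok
  [3] x  {0,3}  => 3  3->3 ok
  [4] z  {2}  => 2  3->2 ok
  [5] x  {0,3}  => 3  2->3 ok
  [6] x  {0,3}  => 0  3->0 ok
  [7] x  {0,3}  => 0  0->0 ok
  [8] z  {2}  => 2  0->2 ok
  [9] x  {0,3}  => 3  2->3 ok
  [10] x  {0,3}  => 3  3->3 ok
  [11] x  {0,3}  => 3  3->3 ok
  [12] x  {0,3}  => 3  3->3 ok
  [13] x  {0,3}  => 0  3->0 ok

0,2,3,3,2,3,0,0,2,3,3,3,3,0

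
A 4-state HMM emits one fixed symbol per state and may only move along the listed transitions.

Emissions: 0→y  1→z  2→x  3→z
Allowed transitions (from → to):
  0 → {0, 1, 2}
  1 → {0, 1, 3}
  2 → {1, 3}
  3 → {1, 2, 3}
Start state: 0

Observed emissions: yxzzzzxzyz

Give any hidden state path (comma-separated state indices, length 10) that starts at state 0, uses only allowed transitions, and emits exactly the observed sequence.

0,2,3,3,1,3,2,1,0,1

  [0] y  {0}  => 0  start
  [1] x  {2}  => 2  0->2 ok
  [2] z  {1,3}  => 3  2->3 ok
  [3] z  {1,3}  => 3  3->3 ok
  [4] z  {1,3}  => 1  3->1 ok
  [5] z  {1,3}  => 3  1->3 ok
  [6] x  {2}  => 2  3->2 ok
  [7] z  {1,3}  => 1  2->1 ok
  [8] y  {0}  => 0  1->0 ok
  [9] z  {1,3}  => 1  0->1 ok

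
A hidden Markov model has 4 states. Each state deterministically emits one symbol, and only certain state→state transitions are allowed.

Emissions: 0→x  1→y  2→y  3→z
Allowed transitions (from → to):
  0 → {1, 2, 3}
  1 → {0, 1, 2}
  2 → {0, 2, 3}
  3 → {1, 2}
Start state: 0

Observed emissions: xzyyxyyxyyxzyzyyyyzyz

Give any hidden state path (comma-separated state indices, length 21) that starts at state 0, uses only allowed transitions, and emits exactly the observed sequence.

  pos 0: x in {0}, choose 0; start
  pos 1: z in {3}, choose 3; 0->3 ok
  pos 2: y in {1,2}, choose 1; 3->1 ok
  pos 3: y in {1,2}, choose 1; 1->1 ok
  pos 4: x in {0}, choose 0; 1->0 ok
  pos 5: y in {1,2}, choose 1; 0->1 ok
  pos 6: y in {1,2}, choose 2; 1->2 ok
  pos 7: x in {0}, choose 0; 2->0 ok
  pos 8: y in {1,2}, choose 2; 0->2 ok
  pos 9: y in {1,2}, choose 2; 2->2 ok
  pos 10: x in {0}, choose 0; 2->0 ok
  pos 11: z in {3}, choose 3; 0->3 ok
  pos 12: y in {1,2}, choose 2; 3->2 ok
  pos 13: z in {3}, choose 3; 2->3 ok
  pos 14: y in {1,2}, choose 1; 3->1 ok
  pos 15: y in {1,2}, choose 1; 1->1 ok
  pos 16: y in {1,2}, choose 1; 1->1 ok
  pos 17: y in {1,2}, choose 2; 1->2 ok
  pos 18: z in {3}, choose 3; 2->3 ok
  pos 19: y in {1,2}, choose 2; 3->2 ok
  pos 20: z in {3}, choose 3; 2->3 ok

0,3,1,1,0,1,2,0,2,2,0,3,2,3,1,1,1,2,3,2,3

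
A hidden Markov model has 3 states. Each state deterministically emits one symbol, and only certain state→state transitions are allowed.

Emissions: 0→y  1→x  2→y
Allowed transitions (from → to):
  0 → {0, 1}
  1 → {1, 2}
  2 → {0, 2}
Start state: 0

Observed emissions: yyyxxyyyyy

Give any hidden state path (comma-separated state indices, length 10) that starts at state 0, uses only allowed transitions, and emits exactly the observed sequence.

  [0] y  {0,2}  => 0  start
  [1] y  {0,2}  => 0  0->0 ok
  [2] y  {0,2}  => 0  0->0 ok
  [3] x  {1}  => 1  0->1 ok
  [4] x  {1}  => 1  1->1 ok
  [5] y  {0,2}  => 2  1->2 ok
  [6] y  {0,2}  => 2  2->2 ok
  [7] y  {0,2}  => 2  2->2 ok
  [8] y  {0,2}  => 2  2->2 ok
  [9] y  {0,2}  => 0  2->0 ok

0,0,0,1,1,2,2,2,2,0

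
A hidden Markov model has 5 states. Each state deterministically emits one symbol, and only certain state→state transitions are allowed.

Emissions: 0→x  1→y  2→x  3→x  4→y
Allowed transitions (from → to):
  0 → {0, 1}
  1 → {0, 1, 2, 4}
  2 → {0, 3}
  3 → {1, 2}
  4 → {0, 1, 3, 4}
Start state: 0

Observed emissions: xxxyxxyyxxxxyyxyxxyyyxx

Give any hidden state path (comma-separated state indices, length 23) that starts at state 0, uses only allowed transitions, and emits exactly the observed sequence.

0,0,0,1,2,0,1,1,2,3,2,3,1,4,3,1,0,0,1,1,1,2,0

  [0] x  {0,2,3}  => 0  start
  [1] x  {0,2,3}  => 0  0->0 ok
  [2] x  {0,2,3}  => 0  0->0 ok
  [3] y  {1,4}  => 1  0->1 ok
  [4] x  {0,2,3}  => 2  1->2 ok
  [5] x  {0,2,3}  => 0  2->0 ok
  [6] y  {1,4}  => 1  0->1 ok
  [7] y  {1,4}  => 1  1->1 ok
  [8] x  {0,2,3}  => 2  1->2 ok
  [9] x  {0,2,3}  => 3  2->3 ok
  [10] x  {0,2,3}  => 2  3->2 ok
  [11] x  {0,2,3}  => 3  2->3 ok
  [12] y  {1,4}  => 1  3->1 ok
  [13] y  {1,4}  => 4  1->4 ok
  [14] x  {0,2,3}  => 3  4->3 ok
  [15] y  {1,4}  => 1  3->1 ok
  [16] x  {0,2,3}  => 0  1->0 ok
  [17] x  {0,2,3}  => 0  0->0 ok
  [18] y  {1,4}  => 1  0->1 ok
  [19] y  {1,4}  => 1  1->1 ok
  [20] y  {1,4}  => 1  1->1 ok
  [21] x  {0,2,3}  => 2  1->2 ok
  [22] x  {0,2,3}  => 0  2->0 ok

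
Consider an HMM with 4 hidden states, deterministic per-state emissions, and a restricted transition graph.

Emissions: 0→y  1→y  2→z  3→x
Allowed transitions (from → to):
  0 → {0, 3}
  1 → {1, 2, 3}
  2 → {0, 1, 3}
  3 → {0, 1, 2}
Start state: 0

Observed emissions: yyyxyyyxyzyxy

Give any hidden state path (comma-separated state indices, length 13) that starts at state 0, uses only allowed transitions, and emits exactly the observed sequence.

  0: obs=y cand={0,1} pick 0 [start]
  1: obs=y cand={0,1} pick 0 [0->0 ok]
  2: obs=y cand={0,1} pick 0 [0->0 ok]
  3: obs=x cand={3} pick 3 [0->3 ok]
  4: obs=y cand={0,1} pick 0 [3->0 ok]
  5: obs=y cand={0,1} pick 0 [0->0 ok]
  6: obs=y cand={0,1} pick 0 [0->0 ok]
  7: obs=x cand={3} pick 3 [0->3 ok]
  8: obs=y cand={0,1} pick 1 [3->1 ok]
  9: obs=z cand={2} pick 2 [1->2 ok]
  10: obs=y cand={0,1} pick 1 [2->1 ok]
  11: obs=x cand={3} pick 3 [1->3 ok]
  12: obs=y cand={0,1} pick 1 [3->1 ok]

0,0,0,3,0,0,0,3,1,2,1,3,1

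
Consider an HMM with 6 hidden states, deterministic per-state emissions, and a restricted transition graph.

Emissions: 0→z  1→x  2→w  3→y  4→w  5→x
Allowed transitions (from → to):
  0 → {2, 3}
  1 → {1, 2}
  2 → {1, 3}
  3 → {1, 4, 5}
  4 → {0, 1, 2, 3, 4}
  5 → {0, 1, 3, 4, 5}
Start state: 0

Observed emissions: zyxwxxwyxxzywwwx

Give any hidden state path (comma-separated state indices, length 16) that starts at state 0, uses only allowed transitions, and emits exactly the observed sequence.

0,3,1,2,1,1,2,3,5,5,0,3,4,4,2,1

  t0 'z' -> {0}, take 0 (start)
  t1 'y' -> {3}, take 3 (0->3 ok)
  t2 'x' -> {1,5}, take 1 (3->1 ok)
  t3 'w' -> {2,4}, take 2 (1->2 ok)
  t4 'x' -> {1,5}, take 1 (2->1 ok)
  t5 'x' -> {1,5}, take 1 (1->1 ok)
  t6 'w' -> {2,4}, take 2 (1->2 ok)
  t7 'y' -> {3}, take 3 (2->3 ok)
  t8 'x' -> {1,5}, take 5 (3->5 ok)
  t9 'x' -> {1,5}, take 5 (5->5 ok)
  t10 'z' -> {0}, take 0 (5->0 ok)
  t11 'y' -> {3}, take 3 (0->3 ok)
  t12 'w' -> {2,4}, take 4 (3->4 ok)
  t13 'w' -> {2,4}, take 4 (4->4 ok)
  t14 'w' -> {2,4}, take 2 (4->2 ok)
  t15 'x' -> {1,5}, take 1 (2->1 ok)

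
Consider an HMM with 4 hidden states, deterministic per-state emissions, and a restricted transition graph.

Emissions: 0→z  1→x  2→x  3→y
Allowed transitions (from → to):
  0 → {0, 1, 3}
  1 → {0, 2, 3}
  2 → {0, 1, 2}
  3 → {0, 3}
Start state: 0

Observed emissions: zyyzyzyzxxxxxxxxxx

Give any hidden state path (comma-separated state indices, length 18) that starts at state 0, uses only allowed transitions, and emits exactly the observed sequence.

0,3,3,0,3,0,3,0,1,2,1,2,2,2,2,2,2,1

  [0] z  {0}  => 0  start
  [1] y  {3}  => 3  0->3 ok
  [2] y  {3}  => 3  3->3 ok
  [3] z  {0}  => 0  3->0 ok
  [4] y  {3}  => 3  0->3 ok
  [5] z  {0}  => 0  3->0 ok
  [6] y  {3}  => 3  0->3 ok
  [7] z  {0}  => 0  3->0 ok
  [8] x  {1,2}  => 1  0->1 ok
  [9] x  {1,2}  => 2  1->2 ok
  [10] x  {1,2}  => 1  2->1 ok
  [11] x  {1,2}  => 2  1->2 ok
  [12] x  {1,2}  => 2  2->2 ok
  [13] x  {1,2}  => 2  2->2 ok
  [14] x  {1,2}  => 2  2->2 ok
  [15] x  {1,2}  => 2  2->2 ok
  [16] x  {1,2}  => 2  2->2 ok
  [17] x  {1,2}  => 1  2->1 ok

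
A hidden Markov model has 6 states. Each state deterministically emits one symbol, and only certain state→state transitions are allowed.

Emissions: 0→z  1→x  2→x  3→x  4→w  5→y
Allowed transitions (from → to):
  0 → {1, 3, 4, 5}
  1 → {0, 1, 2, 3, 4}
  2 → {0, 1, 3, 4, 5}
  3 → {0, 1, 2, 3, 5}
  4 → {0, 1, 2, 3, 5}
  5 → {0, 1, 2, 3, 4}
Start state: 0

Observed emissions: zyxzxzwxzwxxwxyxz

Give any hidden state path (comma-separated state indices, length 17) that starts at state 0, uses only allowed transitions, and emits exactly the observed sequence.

  0: obs=z cand={0} pick 0 [start]
  1: obs=y cand={5} pick 5 [0->5 ok]
  2: obs=x cand={1,2,3} pick 2 [5->2 ok]
  3: obs=z cand={0} pick 0 [2->0 ok]
  4: obs=x cand={1,2,3} pick 1 [0->1 ok]
  5: obs=z cand={0} pick 0 [1->0 ok]
  6: obs=w cand={4} pick 4 [0->4 ok]
  7: obs=x cand={1,2,3} pick 3 [4->3 ok]
  8: obs=z cand={0} pick 0 [3->0 ok]
  9: obs=w cand={4} pick 4 [0->4 ok]
  10: obs=x cand={1,2,3} pick 2 [4->2 ok]
  11: obs=x cand={1,2,3} pick 1 [2->1 ok]
  12: obs=w cand={4} pick 4 [1->4 ok]
  13: obs=x cand={1,2,3} pick 2 [4->2 ok]
  14: obs=y cand={5} pick 5 [2->5 ok]
  15: obs=x cand={1,2,3} pick 1 [5->1 ok]
  16: obs=z cand={0} pick 0 [1->0 ok]

0,5,2,0,1,0,4,3,0,4,2,1,4,2,5,1,0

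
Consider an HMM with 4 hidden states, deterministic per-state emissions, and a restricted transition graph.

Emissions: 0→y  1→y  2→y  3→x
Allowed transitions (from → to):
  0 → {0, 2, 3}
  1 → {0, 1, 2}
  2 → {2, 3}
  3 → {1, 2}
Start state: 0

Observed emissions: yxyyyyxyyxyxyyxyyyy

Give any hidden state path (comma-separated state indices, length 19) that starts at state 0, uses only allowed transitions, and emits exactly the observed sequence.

  pos 0: y in {0,1,2}, choose 0; start
  pos 1: x in {3}, choose 3; 0->3 ok
  pos 2: y in {0,1,2}, choose 2; 3->2 ok
  pos 3: y in {0,1,2}, choose 2; 2->2 ok
  pos 4: y in {0,1,2}, choose 2; 2->2 ok
  pos 5: y in {0,1,2}, choose 2; 2->2 ok
  pos 6: x in {3}, choose 3; 2->3 ok
  pos 7: y in {0,1,2}, choose 2; 3->2 ok
  pos 8: y in {0,1,2}, choose 2; 2->2 ok
  pos 9: x in {3}, choose 3; 2->3 ok
  pos 10: y in {0,1,2}, choose 2; 3->2 ok
  pos 11: x in {3}, choose 3; 2->3 ok
  pos 12: y in {0,1,2}, choose 1; 3->1 ok
  pos 13: y in {0,1,2}, choose 0; 1->0 ok
  pos 14: x in {3}, choose 3; 0->3 ok
  pos 15: y in {0,1,2}, choose 1; 3->1 ok
  pos 16: y in {0,1,2}, choose 0; 1->0 ok
  pos 17: y in {0,1,2}, choose 0; 0->0 ok
  pos 18: y in {0,1,2}, choose 0; 0->0 ok

0,3,2,2,2,2,3,2,2,3,2,3,1,0,3,1,0,0,0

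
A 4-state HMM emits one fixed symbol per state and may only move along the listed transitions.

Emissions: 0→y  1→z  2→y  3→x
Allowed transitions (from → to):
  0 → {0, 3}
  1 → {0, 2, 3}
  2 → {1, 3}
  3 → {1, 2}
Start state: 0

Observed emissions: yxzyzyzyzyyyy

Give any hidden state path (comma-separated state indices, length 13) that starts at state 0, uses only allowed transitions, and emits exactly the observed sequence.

0,3,1,2,1,2,1,2,1,0,0,0,0

  pos 0: y in {0,2}, choose 0; start
  pos 1: x in {3}, choose 3; 0->3 ok
  pos 2: z in {1}, choose 1; 3->1 ok
  pos 3: y in {0,2}, choose 2; 1->2 ok
  pos 4: z in {1}, choose 1; 2->1 ok
  pos 5: y in {0,2}, choose 2; 1->2 ok
  pos 6: z in {1}, choose 1; 2->1 ok
  pos 7: y in {0,2}, choose 2; 1->2 ok
  pos 8: z in {1}, choose 1; 2->1 ok
  pos 9: y in {0,2}, choose 0; 1->0 ok
  pos 10: y in {0,2}, choose 0; 0->0 ok
  pos 11: y in {0,2}, choose 0; 0->0 ok
  pos 12: y in {0,2}, choose 0; 0->0 ok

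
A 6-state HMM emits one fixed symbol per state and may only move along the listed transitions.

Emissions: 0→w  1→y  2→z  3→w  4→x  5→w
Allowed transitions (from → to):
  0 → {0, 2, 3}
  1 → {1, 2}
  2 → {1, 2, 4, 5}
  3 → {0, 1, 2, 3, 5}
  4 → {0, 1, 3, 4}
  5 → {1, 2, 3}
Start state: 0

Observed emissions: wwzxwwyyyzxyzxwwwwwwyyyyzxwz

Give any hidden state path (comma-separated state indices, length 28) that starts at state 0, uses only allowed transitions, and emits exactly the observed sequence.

0,3,2,4,3,3,1,1,1,2,4,1,2,4,3,3,5,3,0,3,1,1,1,1,2,4,0,2

  t0 'w' -> {0,3,5}, take 0 (start)
  t1 'w' -> {0,3,5}, take 3 (0->3 ok)
  t2 'z' -> {2}, take 2 (3->2 ok)
  t3 'x' -> {4}, take 4 (2->4 ok)
  t4 'w' -> {0,3,5}, take 3 (4->3 ok)
  t5 'w' -> {0,3,5}, take 3 (3->3 ok)
  t6 'y' -> {1}, take 1 (3->1 ok)
  t7 'y' -> {1}, take 1 (1->1 ok)
  t8 'y' -> {1}, take 1 (1->1 ok)
  t9 'z' -> {2}, take 2 (1->2 ok)
  t10 'x' -> {4}, take 4 (2->4 ok)
  t11 'y' -> {1}, take 1 (4->1 ok)
  t12 'z' -> {2}, take 2 (1->2 ok)
  t13 'x' -> {4}, take 4 (2->4 ok)
  t14 'w' -> {0,3,5}, take 3 (4->3 ok)
  t15 'w' -> {0,3,5}, take 3 (3->3 ok)
  t16 'w' -> {0,3,5}, take 5 (3->5 ok)
  t17 'w' -> {0,3,5}, take 3 (5->3 ok)
  t18 'w' -> {0,3,5}, take 0 (3->0 ok)
  t19 'w' -> {0,3,5}, take 3 (0->3 ok)
  t20 'y' -> {1}, take 1 (3->1 ok)
  t21 'y' -> {1}, take 1 (1->1 ok)
  t22 'y' -> {1}, take 1 (1->1 ok)
  t23 'y' -> {1}, take 1 (1->1 ok)
  t24 'z' -> {2}, take 2 (1->2 ok)
  t25 'x' -> {4}, take 4 (2->4 ok)
  t26 'w' -> {0,3,5}, take 0 (4->0 ok)
  t27 'z' -> {2}, take 2 (0->2 ok)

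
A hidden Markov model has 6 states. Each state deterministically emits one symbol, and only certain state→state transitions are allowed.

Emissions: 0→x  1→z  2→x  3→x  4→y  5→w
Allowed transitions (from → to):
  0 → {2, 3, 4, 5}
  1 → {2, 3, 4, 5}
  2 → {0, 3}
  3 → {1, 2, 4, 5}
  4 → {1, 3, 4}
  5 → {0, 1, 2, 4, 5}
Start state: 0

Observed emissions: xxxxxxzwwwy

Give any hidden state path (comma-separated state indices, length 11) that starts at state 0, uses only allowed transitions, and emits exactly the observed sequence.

0,3,2,0,2,3,1,5,5,5,4

  pos 0: x in {0,2,3}, choose 0; start
  pos 1: x in {0,2,3}, choose 3; 0->3 ok
  pos 2: x in {0,2,3}, choose 2; 3->2 ok
  pos 3: x in {0,2,3}, choose 0; 2->0 ok
  pos 4: x in {0,2,3}, choose 2; 0->2 ok
  pos 5: x in {0,2,3}, choose 3; 2->3 ok
  pos 6: z in {1}, choose 1; 3->1 ok
  pos 7: w in {5}, choose 5; 1->5 ok
  pos 8: w in {5}, choose 5; 5->5 ok
  pos 9: w in {5}, choose 5; 5->5 ok
  pos 10: y in {4}, choose 4; 5->4 ok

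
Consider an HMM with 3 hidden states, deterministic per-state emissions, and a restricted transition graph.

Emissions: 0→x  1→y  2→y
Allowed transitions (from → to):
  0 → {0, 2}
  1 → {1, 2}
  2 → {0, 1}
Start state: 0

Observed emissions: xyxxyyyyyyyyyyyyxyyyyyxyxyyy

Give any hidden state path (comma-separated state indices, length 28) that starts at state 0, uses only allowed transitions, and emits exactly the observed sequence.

0,2,0,0,2,1,1,2,1,2,1,2,1,2,1,2,0,2,1,2,1,2,0,2,0,2,1,2

  t0 'x' -> {0}, take 0 (start)
  t1 'y' -> {1,2}, take 2 (0->2 ok)
  t2 'x' -> {0}, take 0 (2->0 ok)
  t3 'x' -> {0}, take 0 (0->0 ok)
  t4 'y' -> {1,2}, take 2 (0->2 ok)
  t5 'y' -> {1,2}, take 1 (2->1 ok)
  t6 'y' -> {1,2}, take 1 (1->1 ok)
  t7 'y' -> {1,2}, take 2 (1->2 ok)
  t8 'y' -> {1,2}, take 1 (2->1 ok)
  t9 'y' -> {1,2}, take 2 (1->2 ok)
  t10 'y' -> {1,2}, take 1 (2->1 ok)
  t11 'y' -> {1,2}, take 2 (1->2 ok)
  t12 'y' -> {1,2}, take 1 (2->1 ok)
  t13 'y' -> {1,2}, take 2 (1->2 ok)
  t14 'y' -> {1,2}, take 1 (2->1 ok)
  t15 'y' -> {1,2}, take 2 (1->2 ok)
  t16 'x' -> {0}, take 0 (2->0 ok)
  t17 'y' -> {1,2}, take 2 (0->2 ok)
  t18 'y' -> {1,2}, take 1 (2->1 ok)
  t19 'y' -> {1,2}, take 2 (1->2 ok)
  t20 'y' -> {1,2}, take 1 (2->1 ok)
  t21 'y' -> {1,2}, take 2 (1->2 ok)
  t22 'x' -> {0}, take 0 (2->0 ok)
  t23 'y' -> {1,2}, take 2 (0->2 ok)
  t24 'x' -> {0}, take 0 (2->0 ok)
  t25 'y' -> {1,2}, take 2 (0->2 ok)
  t26 'y' -> {1,2}, take 1 (2->1 ok)
  t27 'y' -> {1,2}, take 2 (1->2 ok)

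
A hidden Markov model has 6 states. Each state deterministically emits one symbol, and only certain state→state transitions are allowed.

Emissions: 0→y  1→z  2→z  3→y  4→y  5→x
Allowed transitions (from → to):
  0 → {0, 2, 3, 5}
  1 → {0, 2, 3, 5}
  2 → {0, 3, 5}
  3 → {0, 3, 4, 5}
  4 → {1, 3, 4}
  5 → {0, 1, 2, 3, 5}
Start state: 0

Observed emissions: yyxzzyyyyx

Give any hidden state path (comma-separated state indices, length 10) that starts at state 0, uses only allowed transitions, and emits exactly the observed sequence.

  [0] y  {0,3,4}  => 0  start
  [1] y  {0,3,4}  => 0  0->0 ok
  [2] x  {5}  => 5  0->5 ok
  [3] z  {1,2}  => 1  5->1 ok
  [4] z  {1,2}  => 2  1->2 ok
  [5] y  {0,3,4}  => 0  2->0 ok
  [6] y  {0,3,4}  => 3  0->3 ok
  [7] y  {0,3,4}  => 4  3->4 ok
  [8] y  {0,3,4}  => 3  4->3 ok
  [9] x  {5}  => 5  3->5 ok

0,0,5,1,2,0,3,4,3,5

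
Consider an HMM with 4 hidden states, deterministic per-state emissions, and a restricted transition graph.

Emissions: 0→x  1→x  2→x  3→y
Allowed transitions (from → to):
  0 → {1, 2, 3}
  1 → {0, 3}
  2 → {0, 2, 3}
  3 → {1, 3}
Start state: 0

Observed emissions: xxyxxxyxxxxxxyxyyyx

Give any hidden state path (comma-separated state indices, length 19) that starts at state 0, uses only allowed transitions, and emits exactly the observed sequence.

0,2,3,1,0,1,3,1,0,2,2,0,2,3,1,3,3,3,1

  [0] x  {0,1,2}  => 0  start
  [1] x  {0,1,2}  => 2  0->2 ok
  [2] y  {3}  => 3  2->3 ok
  [3] x  {0,1,2}  => 1  3->1 ok
  [4] x  {0,1,2}  => 0  1->0 ok
  [5] x  {0,1,2}  => 1  0->1 ok
  [6] y  {3}  => 3  1->3 ok
  [7] x  {0,1,2}  => 1  3->1 ok
  [8] x  {0,1,2}  => 0  1->0 ok
  [9] x  {0,1,2}  => 2  0->2 ok
  [10] x  {0,1,2}  => 2  2->2 ok
  [11] x  {0,1,2}  => 0  2->0 ok
  [12] x  {0,1,2}  => 2  0->2 ok
  [13] y  {3}  => 3  2->3 ok
  [14] x  {0,1,2}  => 1  3->1 ok
  [15] y  {3}  => 3  1->3 ok
  [16] y  {3}  => 3  3->3 ok
  [17] y  {3}  => 3  3->3 ok
  [18] x  {0,1,2}  => 1  3->1 ok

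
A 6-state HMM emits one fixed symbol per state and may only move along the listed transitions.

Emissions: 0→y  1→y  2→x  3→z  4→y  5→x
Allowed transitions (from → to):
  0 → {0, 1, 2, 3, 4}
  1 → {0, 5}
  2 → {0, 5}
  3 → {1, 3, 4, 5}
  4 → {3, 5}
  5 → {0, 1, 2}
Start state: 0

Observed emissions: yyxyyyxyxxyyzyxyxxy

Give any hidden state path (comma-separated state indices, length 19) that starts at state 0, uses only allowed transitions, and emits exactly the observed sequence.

  [0] y  {0,1,4}  => 0  start
  [1] y  {0,1,4}  => 4  0->4 ok
  [2] x  {2,5}  => 5  4->5 ok
  [3] y  {0,1,4}  => 0  5->0 ok
  [4] y  {0,1,4}  => 0  0->0 ok
  [5] y  {0,1,4}  => 4  0->4 ok
  [6] x  {2,5}  => 5  4->5 ok
  [7] y  {0,1,4}  => 1  5->1 ok
  [8] x  {2,5}  => 5  1->5 ok
  [9] x  {2,5}  => 2  5->2 ok
  [10] y  {0,1,4}  => 0  2->0 ok
  [11] y  {0,1,4}  => 4  0->4 ok
  [12] z  {3}  => 3  4->3 ok
  [13] y  {0,1,4}  => 1  3->1 ok
  [14] x  {2,5}  => 5  1->5 ok
  [15] y  {0,1,4}  => 1  5->1 ok
  [16] x  {2,5}  => 5  1->5 ok
  [17] x  {2,5}  => 2  5->2 ok
  [18] y  {0,1,4}  => 0  2->0 ok

0,4,5,0,0,4,5,1,5,2,0,4,3,1,5,1,5,2,0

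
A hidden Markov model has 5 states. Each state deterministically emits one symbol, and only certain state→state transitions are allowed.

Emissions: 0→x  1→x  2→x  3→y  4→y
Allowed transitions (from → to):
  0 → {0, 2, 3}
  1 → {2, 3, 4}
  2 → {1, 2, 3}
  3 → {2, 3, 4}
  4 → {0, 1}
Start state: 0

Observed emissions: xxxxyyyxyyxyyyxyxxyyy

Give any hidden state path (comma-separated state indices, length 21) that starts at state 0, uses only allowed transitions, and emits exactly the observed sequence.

  pos 0: x in {0,1,2}, choose 0; start
  pos 1: x in {0,1,2}, choose 2; 0->2 ok
  pos 2: x in {0,1,2}, choose 1; 2->1 ok
  pos 3: x in {0,1,2}, choose 2; 1->2 ok
  pos 4: y in {3,4}, choose 3; 2->3 ok
  pos 5: y in {3,4}, choose 3; 3->3 ok
  pos 6: y in {3,4}, choose 4; 3->4 ok
  pos 7: x in {0,1,2}, choose 0; 4->0 ok
  pos 8: y in {3,4}, choose 3; 0->3 ok
  pos 9: y in {3,4}, choose 4; 3->4 ok
  pos 10: x in {0,1,2}, choose 0; 4->0 ok
  pos 11: y in {3,4}, choose 3; 0->3 ok
  pos 12: y in {3,4}, choose 3; 3->3 ok
  pos 13: y in {3,4}, choose 4; 3->4 ok
  pos 14: x in {0,1,2}, choose 1; 4->1 ok
  pos 15: y in {3,4}, choose 4; 1->4 ok
  pos 16: x in {0,1,2}, choose 1; 4->1 ok
  pos 17: x in {0,1,2}, choose 2; 1->2 ok
  pos 18: y in {3,4}, choose 3; 2->3 ok
  pos 19: y in {3,4}, choose 3; 3->3 ok
  pos 20: y in {3,4}, choose 4; 3->4 ok

0,2,1,2,3,3,4,0,3,4,0,3,3,4,1,4,1,2,3,3,4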